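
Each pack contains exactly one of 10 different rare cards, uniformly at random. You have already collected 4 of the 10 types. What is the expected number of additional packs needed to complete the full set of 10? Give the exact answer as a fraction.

Starting from 4 distinct types, each trial gives a new one with probability (10−i)/10 when i types are held, so the wait for the next new type is 10/(10−i).
E = 10/6 + 10/5 + 10/4 + 10/3 + 10/2 + 10/1 = 49/2.

49/2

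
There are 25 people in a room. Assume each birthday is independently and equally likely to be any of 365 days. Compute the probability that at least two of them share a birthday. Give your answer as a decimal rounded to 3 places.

It's easier to compute the probability that all 25 are distinct.
P(all distinct) = 365/365 · 364/365 · ··· · 341/365 ≈ 0.431.
So the probability of at least one match is 1 − 0.431 = 0.569.

0.569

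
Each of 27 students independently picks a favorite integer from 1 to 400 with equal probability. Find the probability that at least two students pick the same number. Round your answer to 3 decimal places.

It's easier to compute the probability that all 27 are distinct.
P(all distinct) = 400/400 · 399/400 · ··· · 374/400 ≈ 0.408.
So the probability of at least one match is 1 − 0.408 = 0.592.

0.592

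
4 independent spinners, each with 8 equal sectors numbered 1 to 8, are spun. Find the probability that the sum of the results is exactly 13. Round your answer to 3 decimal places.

There are 8^4 = 4096 equally likely outcomes.
The number of ordered 4-tuples from {1,…,8} summing to 13 is 204.
P(sum = 13) = 204/4096 = 51/1024 ≈ 0.050.

0.050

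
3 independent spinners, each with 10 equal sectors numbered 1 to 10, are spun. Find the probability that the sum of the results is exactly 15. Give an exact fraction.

73/1000

There are 10^3 = 1000 equally likely outcomes.
The number of ordered 3-tuples from {1,…,10} summing to 15 is 73.
P(sum = 15) = 73/1000.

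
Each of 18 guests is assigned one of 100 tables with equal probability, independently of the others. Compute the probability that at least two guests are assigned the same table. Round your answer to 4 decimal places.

It's easier to compute the probability that all 18 are distinct.
P(all distinct) = 100/100 · 99/100 · ··· · 83/100 ≈ 0.1963.
So the probability of at least one match is 1 − 0.1963 = 0.8037.

0.8037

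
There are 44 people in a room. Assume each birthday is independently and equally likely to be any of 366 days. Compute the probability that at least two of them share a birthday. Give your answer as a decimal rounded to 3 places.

0.932

It's easier to compute the probability that all 44 are distinct.
P(all distinct) = 366/366 · 365/366 · ··· · 323/366 ≈ 0.068.
So the probability of at least one match is 1 − 0.068 = 0.932.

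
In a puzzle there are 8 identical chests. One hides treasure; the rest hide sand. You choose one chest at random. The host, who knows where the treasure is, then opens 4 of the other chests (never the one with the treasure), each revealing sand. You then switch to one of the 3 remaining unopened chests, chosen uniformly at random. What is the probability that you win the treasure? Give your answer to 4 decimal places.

0.2917

Your original chest holds the treasure with probability 1/8, so the other 7 collectively hold it with probability 7/8.
The host can always find 4 empty chests to open, so the reveals don't change that 7/8; it is now spread over the 3 remaining unopened chests.
P(win by switching) = (7/8) · (1/3) = 7/24 ≈ 0.2917.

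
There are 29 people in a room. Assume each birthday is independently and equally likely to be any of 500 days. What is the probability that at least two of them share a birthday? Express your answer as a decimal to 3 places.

It's easier to compute the probability that all 29 are distinct.
P(all distinct) = 500/500 · 499/500 · ··· · 472/500 ≈ 0.437.
So the probability of at least one match is 1 − 0.437 = 0.563.

0.563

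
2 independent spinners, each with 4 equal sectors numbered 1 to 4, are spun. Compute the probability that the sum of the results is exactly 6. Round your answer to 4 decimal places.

There are 4^2 = 16 equally likely outcomes.
The number of ordered 2-tuples from {1,…,4} summing to 6 is 3.
P(sum = 6) = 3/16 ≈ 0.1875.

0.1875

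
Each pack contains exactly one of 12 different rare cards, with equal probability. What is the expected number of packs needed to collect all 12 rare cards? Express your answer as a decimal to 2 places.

After i distinct types are collected, each trial gives a new one with probability (12−i)/12, so the expected wait for the next new type is 12/(12−i).
E = 12/12 + 12/11 + 12/10 + 12/9 + 12/8 + 12/7 + 12/6 + 12/5 + 12/4 + 12/3 + 12/2 + 12/1 = 86021/2310 ≈ 37.24.

37.24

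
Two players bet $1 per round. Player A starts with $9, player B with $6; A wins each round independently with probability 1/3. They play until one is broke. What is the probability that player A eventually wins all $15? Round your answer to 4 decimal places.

0.0156

Let r = q/p = (2/3)/(1/3) = 2. The recurrence P(i) = p·P(i+1) + q·P(i−1) with P(0)=0, P(15)=1 gives P(i) = (1 − r^i)/(1 − r^15).
P(9) = (1 − (2)^9) / (1 − (2)^15) = 73/4681 ≈ 0.0156.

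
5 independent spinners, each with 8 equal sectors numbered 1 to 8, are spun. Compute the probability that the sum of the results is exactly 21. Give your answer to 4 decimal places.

0.0726

There are 8^5 = 32768 equally likely outcomes.
The number of ordered 5-tuples from {1,…,8} summing to 21 is 2380.
P(sum = 21) = 2380/32768 = 595/8192 ≈ 0.0726.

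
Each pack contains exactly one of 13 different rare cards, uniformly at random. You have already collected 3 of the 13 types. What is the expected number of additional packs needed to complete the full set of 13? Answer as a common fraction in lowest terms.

Starting from 3 distinct types, each trial gives a new one with probability (13−i)/13 when i types are held, so the wait for the next new type is 13/(13−i).
E = 13/10 + 13/9 + 13/8 + 13/7 + 13/6 + 13/5 + 13/4 + 13/3 + 13/2 + 13/1 = 95953/2520.

95953/2520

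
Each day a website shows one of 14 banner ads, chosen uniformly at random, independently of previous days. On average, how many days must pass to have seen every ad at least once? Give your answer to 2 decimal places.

After i distinct types are collected, each trial gives a new one with probability (14−i)/14, so the expected wait for the next new type is 14/(14−i).
E = 14/14 + 14/13 + 14/12 + 14/11 + 14/10 + 14/9 + 14/8 + 14/7 + 14/6 + 14/5 + 14/4 + 14/3 + 14/2 + 14/1 = 1171733/25740 ≈ 45.52.

45.52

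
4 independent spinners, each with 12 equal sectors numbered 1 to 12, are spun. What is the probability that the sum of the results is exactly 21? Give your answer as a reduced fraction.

There are 12^4 = 20736 equally likely outcomes.
The number of ordered 4-tuples from {1,…,12} summing to 21 is 916.
P(sum = 21) = 916/20736 = 229/5184.

229/5184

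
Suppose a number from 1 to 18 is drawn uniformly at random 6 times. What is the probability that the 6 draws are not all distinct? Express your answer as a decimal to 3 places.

P(all 6 different) = 18/18 · 17/18 · ··· · 13/18 ≈ 0.393.
P(at least two equal) = 1 − 0.393 = 0.607.

0.607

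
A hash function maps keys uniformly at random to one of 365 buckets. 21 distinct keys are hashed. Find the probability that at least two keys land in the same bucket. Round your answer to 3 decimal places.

It's easier to compute the probability that all 21 are distinct.
P(all distinct) = 365/365 · 364/365 · ··· · 345/365 ≈ 0.556.
So the probability of at least one match is 1 − 0.556 = 0.444.

0.444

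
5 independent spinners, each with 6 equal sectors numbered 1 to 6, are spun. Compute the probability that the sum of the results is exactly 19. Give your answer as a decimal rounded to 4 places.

0.0945

There are 6^5 = 7776 equally likely outcomes.
The number of ordered 5-tuples from {1,…,6} summing to 19 is 735.
P(sum = 19) = 735/7776 = 245/2592 ≈ 0.0945.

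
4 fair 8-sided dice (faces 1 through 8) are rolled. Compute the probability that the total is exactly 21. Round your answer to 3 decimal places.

0.069

There are 8^4 = 4096 equally likely outcomes.
The number of ordered 4-tuples from {1,…,8} summing to 21 is 284.
P(sum = 21) = 284/4096 = 71/1024 ≈ 0.069.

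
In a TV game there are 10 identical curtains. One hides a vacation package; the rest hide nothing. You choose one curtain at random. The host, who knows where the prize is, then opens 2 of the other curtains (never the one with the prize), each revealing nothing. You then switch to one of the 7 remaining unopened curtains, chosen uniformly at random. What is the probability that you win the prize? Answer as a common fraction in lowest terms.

9/70

Your original curtain holds the prize with probability 1/10, so the other 9 collectively hold it with probability 9/10.
The host can always find 2 empty curtains to open, so the reveals don't change that 9/10; it is now spread over the 7 remaining unopened curtains.
P(win by switching) = (9/10) · (1/7) = 9/70.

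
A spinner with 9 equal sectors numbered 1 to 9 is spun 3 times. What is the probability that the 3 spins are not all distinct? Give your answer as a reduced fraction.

25/81

P(all 3 different) = 9/9 · 8/9 · ··· · 7/9 = 56/81.
P(at least two equal) = 1 − 56/81 = 25/81.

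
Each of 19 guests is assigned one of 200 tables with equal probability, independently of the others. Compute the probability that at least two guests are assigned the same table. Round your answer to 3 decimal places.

It's easier to compute the probability that all 19 are distinct.
P(all distinct) = 200/200 · 199/200 · ··· · 182/200 ≈ 0.414.
So the probability of at least one match is 1 − 0.414 = 0.586.

0.586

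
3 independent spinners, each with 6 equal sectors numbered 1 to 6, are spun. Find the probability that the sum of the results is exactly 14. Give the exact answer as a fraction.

5/72

There are 6^3 = 216 equally likely outcomes.
The number of ordered 3-tuples from {1,…,6} summing to 14 is 15.
P(sum = 14) = 15/216 = 5/72.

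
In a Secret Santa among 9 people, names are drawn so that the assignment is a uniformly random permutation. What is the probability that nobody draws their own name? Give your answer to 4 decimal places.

0.3679

This is the derangement probability: permutations of 9 with no fixed point.
D(9) = 9! · (1 − 1/1! + 1/2! − ··· + (−1)^9/9!) = 133496.
P = 133496/362880 = 16687/45360 ≈ 0.3679.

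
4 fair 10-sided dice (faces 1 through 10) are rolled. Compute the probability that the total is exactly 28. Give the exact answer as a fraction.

83/2000

There are 10^4 = 10000 equally likely outcomes.
The number of ordered 4-tuples from {1,…,10} summing to 28 is 415.
P(sum = 28) = 415/10000 = 83/2000.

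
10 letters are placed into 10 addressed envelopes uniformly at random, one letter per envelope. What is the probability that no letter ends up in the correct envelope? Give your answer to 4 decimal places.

0.3679

This is the derangement probability: permutations of 10 with no fixed point.
D(10) = 10! · (1 − 1/1! + 1/2! − ··· + (−1)^10/10!) = 1334961.
P = 1334961/3628800 = 16481/44800 ≈ 0.3679.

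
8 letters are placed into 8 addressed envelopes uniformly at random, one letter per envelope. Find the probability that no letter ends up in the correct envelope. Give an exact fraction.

This is the derangement probability: permutations of 8 with no fixed point.
D(8) = 8! · (1 − 1/1! + 1/2! − ··· + (−1)^8/8!) = 14833.
P = 14833/40320 = 2119/5760.

2119/5760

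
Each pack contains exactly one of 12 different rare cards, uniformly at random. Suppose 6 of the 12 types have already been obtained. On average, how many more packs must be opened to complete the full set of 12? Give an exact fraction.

Starting from 6 distinct types, each trial gives a new one with probability (12−i)/12 when i types are held, so the wait for the next new type is 12/(12−i).
E = 12/6 + 12/5 + 12/4 + 12/3 + 12/2 + 12/1 = 147/5.

147/5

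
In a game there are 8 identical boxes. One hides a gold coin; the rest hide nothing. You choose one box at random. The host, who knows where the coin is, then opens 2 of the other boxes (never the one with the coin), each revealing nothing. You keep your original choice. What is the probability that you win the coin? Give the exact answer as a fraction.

The host can always open 2 empty boxes regardless of your choice, so the reveals give no information about your original box.
P(win by staying) = 1/8.

1/8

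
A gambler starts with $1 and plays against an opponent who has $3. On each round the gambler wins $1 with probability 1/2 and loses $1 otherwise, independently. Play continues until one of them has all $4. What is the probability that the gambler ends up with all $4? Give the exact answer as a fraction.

With a fair step, P(i) = ½P(i−1) + ½P(i+1) with P(0)=0, P(4)=1 has the linear solution P(i) = i/4.
P(1) = 1/4.

1/4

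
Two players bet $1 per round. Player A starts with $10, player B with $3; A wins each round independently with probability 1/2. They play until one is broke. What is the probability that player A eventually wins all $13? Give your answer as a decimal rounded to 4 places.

0.7692

With a fair step, P(i) = ½P(i−1) + ½P(i+1) with P(0)=0, P(13)=1 has the linear solution P(i) = i/13.
P(10) = 10/13 ≈ 0.7692.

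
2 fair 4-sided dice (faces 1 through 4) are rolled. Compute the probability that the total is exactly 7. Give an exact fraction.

There are 4^2 = 16 equally likely outcomes.
The number of ordered 2-tuples from {1,…,4} summing to 7 is 2.
P(sum = 7) = 2/16 = 1/8.

1/8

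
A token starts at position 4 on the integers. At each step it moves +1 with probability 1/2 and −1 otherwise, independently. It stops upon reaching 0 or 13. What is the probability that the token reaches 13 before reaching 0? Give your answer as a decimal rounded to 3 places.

0.308

With a fair step, P(i) = ½P(i−1) + ½P(i+1) with P(0)=0, P(13)=1 has the linear solution P(i) = i/13.
P(4) = 4/13 ≈ 0.308.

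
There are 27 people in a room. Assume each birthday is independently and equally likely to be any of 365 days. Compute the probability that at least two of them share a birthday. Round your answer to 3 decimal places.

0.627

It's easier to compute the probability that all 27 are distinct.
P(all distinct) = 365/365 · 364/365 · ··· · 339/365 ≈ 0.373.
So the probability of at least one match is 1 − 0.373 = 0.627.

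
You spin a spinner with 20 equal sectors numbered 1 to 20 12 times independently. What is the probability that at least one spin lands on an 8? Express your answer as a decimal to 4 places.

P(no spin lands on an 8) = (19/20)^12 ≈ 0.5404.
P(at least one) = 1 − 0.5404 = 0.4596.

0.4596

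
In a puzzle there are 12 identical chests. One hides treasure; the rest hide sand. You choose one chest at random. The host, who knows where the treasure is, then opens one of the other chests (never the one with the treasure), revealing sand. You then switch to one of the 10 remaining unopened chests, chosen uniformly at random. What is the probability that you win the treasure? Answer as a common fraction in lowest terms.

Your original chest holds the treasure with probability 1/12, so the other 11 collectively hold it with probability 11/12.
The host can always find an empty chest to open, so this doesn't change that 11/12; it is now spread over the 10 remaining unopened chests.
P(win by switching) = (11/12) · (1/10) = 11/120.

11/120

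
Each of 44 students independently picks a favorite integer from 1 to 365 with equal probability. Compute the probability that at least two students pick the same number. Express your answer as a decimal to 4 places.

0.9329

It's easier to compute the probability that all 44 are distinct.
P(all distinct) = 365/365 · 364/365 · ··· · 322/365 ≈ 0.0671.
So the probability of at least one match is 1 − 0.0671 = 0.9329.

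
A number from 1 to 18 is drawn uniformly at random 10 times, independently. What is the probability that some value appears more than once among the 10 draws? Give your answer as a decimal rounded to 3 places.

0.956

P(all 10 different) = 18/18 · 17/18 · ··· · 9/18 ≈ 0.044.
P(at least two equal) = 1 − 0.044 = 0.956.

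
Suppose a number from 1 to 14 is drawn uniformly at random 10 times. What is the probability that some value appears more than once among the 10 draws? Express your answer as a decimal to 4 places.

0.9874

P(all 10 different) = 14/14 · 13/14 · ··· · 5/14 ≈ 0.0126.
P(at least two equal) = 1 − 0.0126 = 0.9874.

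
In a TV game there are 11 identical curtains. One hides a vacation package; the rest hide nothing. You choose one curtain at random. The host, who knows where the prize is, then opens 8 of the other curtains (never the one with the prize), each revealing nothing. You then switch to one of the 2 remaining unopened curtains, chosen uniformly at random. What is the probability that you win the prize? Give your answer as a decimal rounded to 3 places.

Your original curtain holds the prize with probability 1/11, so the other 10 collectively hold it with probability 10/11.
The host can always find 8 empty curtains to open, so the reveals don't change that 10/11; it is now spread over the 2 remaining unopened curtains.
P(win by switching) = (10/11) · (1/2) = 5/11 ≈ 0.455.

0.455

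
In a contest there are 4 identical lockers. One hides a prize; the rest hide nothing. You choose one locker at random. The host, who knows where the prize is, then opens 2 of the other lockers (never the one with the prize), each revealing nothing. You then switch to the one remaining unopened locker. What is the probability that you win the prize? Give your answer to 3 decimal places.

Your original locker holds the prize with probability 1/4, so the other 3 collectively hold it with probability 3/4.
The host can always find 2 empty lockers to open, so the reveals don't change that 3/4; it is now spread over the 1 remaining unopened locker.
P(win by switching) = (3/4) · (1/1) = 3/4 ≈ 0.750.

0.750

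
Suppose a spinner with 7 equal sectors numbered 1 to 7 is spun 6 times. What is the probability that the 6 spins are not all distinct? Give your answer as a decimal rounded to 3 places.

0.957

P(all 6 different) = 7/7 · 6/7 · ··· · 2/7 ≈ 0.043.
P(at least two equal) = 1 − 0.043 = 0.957.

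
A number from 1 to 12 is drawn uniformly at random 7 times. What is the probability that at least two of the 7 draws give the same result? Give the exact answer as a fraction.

P(all 7 different) = 12/12 · 11/12 · ··· · 6/12 = 385/3456.
P(at least two equal) = 1 − 385/3456 = 3071/3456.

3071/3456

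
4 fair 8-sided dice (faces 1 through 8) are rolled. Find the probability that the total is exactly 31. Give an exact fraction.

1/1024

There are 8^4 = 4096 equally likely outcomes.
The number of ordered 4-tuples from {1,…,8} summing to 31 is 4.
P(sum = 31) = 4/4096 = 1/1024.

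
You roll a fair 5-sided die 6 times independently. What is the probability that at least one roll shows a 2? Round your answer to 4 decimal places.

P(no roll shows a 2) = (4/5)^6 ≈ 0.2621.
P(at least one) = 1 − 0.2621 = 0.7379.

0.7379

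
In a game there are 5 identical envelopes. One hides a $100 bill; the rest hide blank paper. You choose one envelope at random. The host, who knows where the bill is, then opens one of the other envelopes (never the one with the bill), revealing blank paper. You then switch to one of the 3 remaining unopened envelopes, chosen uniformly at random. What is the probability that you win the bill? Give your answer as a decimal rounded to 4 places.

Your original envelope holds the bill with probability 1/5, so the other 4 collectively hold it with probability 4/5.
The host can always find an empty envelope to open, so this doesn't change that 4/5; it is now spread over the 3 remaining unopened envelopes.
P(win by switching) = (4/5) · (1/3) = 4/15 ≈ 0.2667.

0.2667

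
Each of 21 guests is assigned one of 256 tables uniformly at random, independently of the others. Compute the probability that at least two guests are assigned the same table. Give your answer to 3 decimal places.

0.570

It's easier to compute the probability that all 21 are distinct.
P(all distinct) = 256/256 · 255/256 · ··· · 236/256 ≈ 0.430.
So the probability of at least one match is 1 − 0.430 = 0.570.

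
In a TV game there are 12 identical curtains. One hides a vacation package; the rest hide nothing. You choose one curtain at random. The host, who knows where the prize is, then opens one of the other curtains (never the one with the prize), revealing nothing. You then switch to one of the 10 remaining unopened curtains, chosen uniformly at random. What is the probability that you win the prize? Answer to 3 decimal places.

0.092

Your original curtain holds the prize with probability 1/12, so the other 11 collectively hold it with probability 11/12.
The host can always find an empty curtain to open, so this doesn't change that 11/12; it is now spread over the 10 remaining unopened curtains.
P(win by switching) = (11/12) · (1/10) = 11/120 ≈ 0.092.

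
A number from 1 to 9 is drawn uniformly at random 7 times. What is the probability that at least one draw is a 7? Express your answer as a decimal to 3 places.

P(no draw is a 7) = (8/9)^7 ≈ 0.438.
P(at least one) = 1 − 0.438 = 0.562.

0.562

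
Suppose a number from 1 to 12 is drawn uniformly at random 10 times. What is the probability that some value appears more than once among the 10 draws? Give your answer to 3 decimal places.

0.996

P(all 10 different) = 12/12 · 11/12 · ··· · 3/12 ≈ 0.004.
P(at least two equal) = 1 − 0.004 = 0.996.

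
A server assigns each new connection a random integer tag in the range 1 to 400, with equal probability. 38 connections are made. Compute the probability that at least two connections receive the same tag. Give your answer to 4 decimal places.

0.8372

It's easier to compute the probability that all 38 are distinct.
P(all distinct) = 400/400 · 399/400 · ··· · 363/400 ≈ 0.1628.
So the probability of at least one match is 1 − 0.1628 = 0.8372.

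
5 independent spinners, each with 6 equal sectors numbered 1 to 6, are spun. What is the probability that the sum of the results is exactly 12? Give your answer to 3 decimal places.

0.039

There are 6^5 = 7776 equally likely outcomes.
The number of ordered 5-tuples from {1,…,6} summing to 12 is 305.
P(sum = 12) = 305/7776 ≈ 0.039.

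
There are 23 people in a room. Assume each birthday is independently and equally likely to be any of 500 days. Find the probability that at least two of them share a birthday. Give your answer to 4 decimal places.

0.4018

It's easier to compute the probability that all 23 are distinct.
P(all distinct) = 500/500 · 499/500 · ··· · 478/500 ≈ 0.5982.
So the probability of at least one match is 1 − 0.5982 = 0.4018.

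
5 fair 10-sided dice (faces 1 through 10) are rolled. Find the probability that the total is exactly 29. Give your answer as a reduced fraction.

47/800

There are 10^5 = 100000 equally likely outcomes.
The number of ordered 5-tuples from {1,…,10} summing to 29 is 5875.
P(sum = 29) = 5875/100000 = 47/800.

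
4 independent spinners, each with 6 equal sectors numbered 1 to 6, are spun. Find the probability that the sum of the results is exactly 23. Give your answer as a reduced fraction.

There are 6^4 = 1296 equally likely outcomes.
The number of ordered 4-tuples from {1,…,6} summing to 23 is 4.
P(sum = 23) = 4/1296 = 1/324.

1/324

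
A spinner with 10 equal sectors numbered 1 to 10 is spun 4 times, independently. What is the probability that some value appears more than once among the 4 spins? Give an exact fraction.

P(all 4 different) = 10/10 · 9/10 · ··· · 7/10 = 63/125.
P(at least two equal) = 1 − 63/125 = 62/125.

62/125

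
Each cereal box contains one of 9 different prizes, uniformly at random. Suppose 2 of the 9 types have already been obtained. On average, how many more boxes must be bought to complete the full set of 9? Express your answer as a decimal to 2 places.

Starting from 2 distinct types, each trial gives a new one with probability (9−i)/9 when i types are held, so the wait for the next new type is 9/(9−i).
E = 9/7 + 9/6 + 9/5 + 9/4 + 9/3 + 9/2 + 9/1 = 3267/140 ≈ 23.34.

23.34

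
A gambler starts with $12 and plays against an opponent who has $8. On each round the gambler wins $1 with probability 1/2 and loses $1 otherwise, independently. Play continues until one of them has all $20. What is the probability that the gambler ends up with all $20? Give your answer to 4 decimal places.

0.6000

With a fair step, P(i) = ½P(i−1) + ½P(i+1) with P(0)=0, P(20)=1 has the linear solution P(i) = i/20.
P(12) = 12/20 = 3/5 ≈ 0.6000.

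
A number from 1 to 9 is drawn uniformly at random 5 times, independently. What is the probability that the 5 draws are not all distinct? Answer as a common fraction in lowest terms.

1627/2187

P(all 5 different) = 9/9 · 8/9 · ··· · 5/9 = 560/2187.
P(at least two equal) = 1 − 560/2187 = 1627/2187.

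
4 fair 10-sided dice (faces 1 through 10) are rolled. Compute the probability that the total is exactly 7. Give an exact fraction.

There are 10^4 = 10000 equally likely outcomes.
The number of ordered 4-tuples from {1,…,10} summing to 7 is 20.
P(sum = 7) = 20/10000 = 1/500.

1/500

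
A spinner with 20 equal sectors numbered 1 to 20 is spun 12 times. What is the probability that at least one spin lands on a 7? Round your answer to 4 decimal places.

0.4596

P(no spin lands on a 7) = (19/20)^12 ≈ 0.5404.
P(at least one) = 1 − 0.5404 = 0.4596.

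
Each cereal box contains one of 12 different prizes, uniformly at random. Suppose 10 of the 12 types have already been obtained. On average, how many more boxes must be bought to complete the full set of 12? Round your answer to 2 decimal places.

18.00

Starting from 10 distinct types, each trial gives a new one with probability (12−i)/12 when i types are held, so the wait for the next new type is 12/(12−i).
E = 12/2 + 12/1 = 18 ≈ 18.00.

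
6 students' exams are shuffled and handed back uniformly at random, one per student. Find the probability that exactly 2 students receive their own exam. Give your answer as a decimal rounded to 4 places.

0.1875

Choose which 2 of the 6 are fixed: C(6,2) = 15 ways.
The remaining 4 must have no fixed point: D(4) = 9.
P = 15·9/720 = 3/16 ≈ 0.1875.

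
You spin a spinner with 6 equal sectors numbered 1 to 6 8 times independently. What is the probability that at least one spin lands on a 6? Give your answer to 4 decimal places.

0.7674

P(no spin lands on a 6) = (5/6)^8 ≈ 0.2326.
P(at least one) = 1 − 0.2326 = 0.7674.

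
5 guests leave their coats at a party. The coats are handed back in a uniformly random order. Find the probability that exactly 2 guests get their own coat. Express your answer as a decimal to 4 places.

0.1667

Choose which 2 of the 5 are fixed: C(5,2) = 10 ways.
The remaining 3 must have no fixed point: D(3) = 2.
P = 10·2/120 = 1/6 ≈ 0.1667.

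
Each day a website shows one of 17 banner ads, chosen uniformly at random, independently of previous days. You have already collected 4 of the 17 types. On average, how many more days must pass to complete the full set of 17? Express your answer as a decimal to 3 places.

54.062

Starting from 4 distinct types, each trial gives a new one with probability (17−i)/17 when i types are held, so the wait for the next new type is 17/(17−i).
E = 17/13 + 17/12 + 17/11 + 17/10 + 17/9 + 17/8 + 17/7 + 17/6 + 17/5 + 17/4 + 17/3 + 17/2 + 17/1 = 19481881/360360 ≈ 54.062.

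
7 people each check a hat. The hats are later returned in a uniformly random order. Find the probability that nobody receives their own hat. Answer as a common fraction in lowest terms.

This is the derangement probability: permutations of 7 with no fixed point.
D(7) = 7! · (1 − 1/1! + 1/2! − ··· + (−1)^7/7!) = 1854.
P = 1854/5040 = 103/280.

103/280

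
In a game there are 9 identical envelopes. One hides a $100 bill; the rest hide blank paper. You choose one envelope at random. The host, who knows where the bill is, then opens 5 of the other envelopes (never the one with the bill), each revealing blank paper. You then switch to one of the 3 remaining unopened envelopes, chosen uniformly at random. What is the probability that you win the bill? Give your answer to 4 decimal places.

0.2963

Your original envelope holds the bill with probability 1/9, so the other 8 collectively hold it with probability 8/9.
The host can always find 5 empty envelopes to open, so the reveals don't change that 8/9; it is now spread over the 3 remaining unopened envelopes.
P(win by switching) = (8/9) · (1/3) = 8/27 ≈ 0.2963.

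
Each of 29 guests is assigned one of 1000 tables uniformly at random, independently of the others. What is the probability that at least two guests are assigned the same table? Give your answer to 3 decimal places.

0.336

It's easier to compute the probability that all 29 are distinct.
P(all distinct) = 1000/1000 · 999/1000 · ··· · 972/1000 ≈ 0.664.
So the probability of at least one match is 1 − 0.664 = 0.336.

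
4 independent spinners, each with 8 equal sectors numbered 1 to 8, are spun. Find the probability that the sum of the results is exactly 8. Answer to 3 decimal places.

0.009

There are 8^4 = 4096 equally likely outcomes.
The number of ordered 4-tuples from {1,…,8} summing to 8 is 35.
P(sum = 8) = 35/4096 ≈ 0.009.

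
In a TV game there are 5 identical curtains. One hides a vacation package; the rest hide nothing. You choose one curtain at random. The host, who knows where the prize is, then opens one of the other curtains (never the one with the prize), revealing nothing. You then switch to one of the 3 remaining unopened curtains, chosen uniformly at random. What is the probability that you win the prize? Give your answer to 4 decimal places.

Your original curtain holds the prize with probability 1/5, so the other 4 collectively hold it with probability 4/5.
The host can always find an empty curtain to open, so this doesn't change that 4/5; it is now spread over the 3 remaining unopened curtains.
P(win by switching) = (4/5) · (1/3) = 4/15 ≈ 0.2667.

0.2667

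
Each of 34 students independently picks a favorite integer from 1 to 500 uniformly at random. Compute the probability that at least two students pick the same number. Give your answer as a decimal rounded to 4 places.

0.6827

It's easier to compute the probability that all 34 are distinct.
P(all distinct) = 500/500 · 499/500 · ··· · 467/500 ≈ 0.3173.
So the probability of at least one match is 1 − 0.3173 = 0.6827.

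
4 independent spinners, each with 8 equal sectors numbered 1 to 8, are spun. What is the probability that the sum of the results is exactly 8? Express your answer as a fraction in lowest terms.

There are 8^4 = 4096 equally likely outcomes.
The number of ordered 4-tuples from {1,…,8} summing to 8 is 35.
P(sum = 8) = 35/4096.

35/4096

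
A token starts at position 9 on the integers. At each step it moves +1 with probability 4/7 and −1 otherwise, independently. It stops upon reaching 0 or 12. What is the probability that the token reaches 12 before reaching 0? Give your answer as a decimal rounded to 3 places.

0.955

Let r = q/p = (3/7)/(4/7) = 3/4. The recurrence P(i) = p·P(i+1) + q·P(i−1) with P(0)=0, P(12)=1 gives P(i) = (1 − r^i)/(1 − r^12).
P(9) = (1 − (3/4)^9) / (1 − (3/4)^12) = 419392/439075 ≈ 0.955.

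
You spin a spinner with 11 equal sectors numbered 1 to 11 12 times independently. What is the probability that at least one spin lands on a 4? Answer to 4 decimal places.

P(no spin lands on a 4) = (10/11)^12 ≈ 0.3186.
P(at least one) = 1 − 0.3186 = 0.6814.

0.6814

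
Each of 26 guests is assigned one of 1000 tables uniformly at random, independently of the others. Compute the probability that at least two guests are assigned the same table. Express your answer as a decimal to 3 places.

0.279

It's easier to compute the probability that all 26 are distinct.
P(all distinct) = 1000/1000 · 999/1000 · ··· · 975/1000 ≈ 0.721.
So the probability of at least one match is 1 − 0.721 = 0.279.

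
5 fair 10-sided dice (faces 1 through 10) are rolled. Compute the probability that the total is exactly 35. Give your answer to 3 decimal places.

0.032

There are 10^5 = 100000 equally likely outcomes.
The number of ordered 5-tuples from {1,…,10} summing to 35 is 3246.
P(sum = 35) = 3246/100000 = 1623/50000 ≈ 0.032.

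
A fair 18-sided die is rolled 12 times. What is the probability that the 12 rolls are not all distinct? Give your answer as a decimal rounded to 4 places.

0.9923

P(all 12 different) = 18/18 · 17/18 · ··· · 7/18 ≈ 0.0077.
P(at least two equal) = 1 − 0.0077 = 0.9923.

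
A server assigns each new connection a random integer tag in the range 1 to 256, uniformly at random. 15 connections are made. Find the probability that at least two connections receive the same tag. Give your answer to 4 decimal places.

It's easier to compute the probability that all 15 are distinct.
P(all distinct) = 256/256 · 255/256 · ··· · 242/256 ≈ 0.6583.
So the probability of at least one match is 1 − 0.6583 = 0.3417.

0.3417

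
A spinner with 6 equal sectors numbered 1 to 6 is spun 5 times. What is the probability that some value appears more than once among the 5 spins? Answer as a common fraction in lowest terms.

49/54

P(all 5 different) = 6/6 · 5/6 · ··· · 2/6 = 5/54.
P(at least two equal) = 1 − 5/54 = 49/54.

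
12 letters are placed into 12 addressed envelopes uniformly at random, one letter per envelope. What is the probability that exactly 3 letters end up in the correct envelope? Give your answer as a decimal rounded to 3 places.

0.061

Choose which 3 of the 12 are fixed: C(12,3) = 220 ways.
The remaining 9 must have no fixed point: D(9) = 133496.
P = 220·133496/479001600 = 16687/272160 ≈ 0.061.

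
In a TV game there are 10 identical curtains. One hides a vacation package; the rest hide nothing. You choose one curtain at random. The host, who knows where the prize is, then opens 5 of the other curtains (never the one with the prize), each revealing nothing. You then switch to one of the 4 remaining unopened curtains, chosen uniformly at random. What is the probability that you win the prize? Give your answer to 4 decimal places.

Your original curtain holds the prize with probability 1/10, so the other 9 collectively hold it with probability 9/10.
The host can always find 5 empty curtains to open, so the reveals don't change that 9/10; it is now spread over the 4 remaining unopened curtains.
P(win by switching) = (9/10) · (1/4) = 9/40 ≈ 0.2250.

0.2250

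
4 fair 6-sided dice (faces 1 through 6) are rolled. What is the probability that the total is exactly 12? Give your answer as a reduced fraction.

125/1296

There are 6^4 = 1296 equally likely outcomes.
The number of ordered 4-tuples from {1,…,6} summing to 12 is 125.
P(sum = 12) = 125/1296.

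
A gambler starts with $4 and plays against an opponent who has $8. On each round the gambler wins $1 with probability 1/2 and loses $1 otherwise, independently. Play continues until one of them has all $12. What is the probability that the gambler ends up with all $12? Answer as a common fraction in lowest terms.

1/3

With a fair step, P(i) = ½P(i−1) + ½P(i+1) with P(0)=0, P(12)=1 has the linear solution P(i) = i/12.
P(4) = 4/12 = 1/3.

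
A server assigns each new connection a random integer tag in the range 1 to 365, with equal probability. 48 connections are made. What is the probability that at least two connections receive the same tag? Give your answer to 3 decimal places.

It's easier to compute the probability that all 48 are distinct.
P(all distinct) = 365/365 · 364/365 · ··· · 318/365 ≈ 0.039.
So the probability of at least one match is 1 − 0.039 = 0.961.

0.961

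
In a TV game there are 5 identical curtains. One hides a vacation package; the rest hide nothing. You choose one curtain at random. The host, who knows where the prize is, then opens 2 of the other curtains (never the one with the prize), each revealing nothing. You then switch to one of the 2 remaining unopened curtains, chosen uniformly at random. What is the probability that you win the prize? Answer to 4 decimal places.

0.4000

Your original curtain holds the prize with probability 1/5, so the other 4 collectively hold it with probability 4/5.
The host can always find 2 empty curtains to open, so the reveals don't change that 4/5; it is now spread over the 2 remaining unopened curtains.
P(win by switching) = (4/5) · (1/2) = 2/5 ≈ 0.4000.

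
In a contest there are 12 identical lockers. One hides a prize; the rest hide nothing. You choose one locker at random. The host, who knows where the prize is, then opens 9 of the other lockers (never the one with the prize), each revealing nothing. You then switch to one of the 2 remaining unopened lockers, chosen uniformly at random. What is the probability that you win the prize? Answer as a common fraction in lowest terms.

Your original locker holds the prize with probability 1/12, so the other 11 collectively hold it with probability 11/12.
The host can always find 9 empty lockers to open, so the reveals don't change that 11/12; it is now spread over the 2 remaining unopened lockers.
P(win by switching) = (11/12) · (1/2) = 11/24.

11/24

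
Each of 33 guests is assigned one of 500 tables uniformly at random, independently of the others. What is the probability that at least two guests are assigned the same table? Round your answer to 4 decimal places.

It's easier to compute the probability that all 33 are distinct.
P(all distinct) = 500/500 · 499/500 · ··· · 468/500 ≈ 0.3397.
So the probability of at least one match is 1 − 0.3397 = 0.6603.

0.6603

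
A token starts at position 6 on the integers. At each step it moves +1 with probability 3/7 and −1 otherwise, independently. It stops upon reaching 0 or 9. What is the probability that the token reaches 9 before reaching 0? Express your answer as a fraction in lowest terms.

Let r = q/p = (4/7)/(3/7) = 4/3. The recurrence P(i) = p·P(i+1) + q·P(i−1) with P(0)=0, P(9)=1 gives P(i) = (1 − r^i)/(1 − r^9).
P(6) = (1 − (4/3)^6) / (1 − (4/3)^9) = 2457/6553.

2457/6553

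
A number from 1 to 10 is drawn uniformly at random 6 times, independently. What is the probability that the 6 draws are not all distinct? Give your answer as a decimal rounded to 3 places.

0.849

P(all 6 different) = 10/10 · 9/10 · ··· · 5/10 ≈ 0.151.
P(at least two equal) = 1 − 0.151 = 0.849.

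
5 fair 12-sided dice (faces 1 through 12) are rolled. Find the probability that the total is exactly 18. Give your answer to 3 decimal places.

0.009

There are 12^5 = 248832 equally likely outcomes.
The number of ordered 5-tuples from {1,…,12} summing to 18 is 2355.
P(sum = 18) = 2355/248832 = 785/82944 ≈ 0.009.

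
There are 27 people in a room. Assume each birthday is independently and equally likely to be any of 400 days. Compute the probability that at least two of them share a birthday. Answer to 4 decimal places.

It's easier to compute the probability that all 27 are distinct.
P(all distinct) = 400/400 · 399/400 · ··· · 374/400 ≈ 0.4076.
So the probability of at least one match is 1 − 0.4076 = 0.5924.

0.5924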